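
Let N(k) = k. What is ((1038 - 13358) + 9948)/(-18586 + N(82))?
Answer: 593/4626 ≈ 0.12819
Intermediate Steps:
((1038 - 13358) + 9948)/(-18586 + N(82)) = ((1038 - 13358) + 9948)/(-18586 + 82) = (-12320 + 9948)/(-18504) = -2372*(-1/18504) = 593/4626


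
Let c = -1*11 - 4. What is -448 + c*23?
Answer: -793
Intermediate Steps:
c = -15 (c = -11 - 4 = -15)
-448 + c*23 = -448 - 15*23 = -448 - 345 = -793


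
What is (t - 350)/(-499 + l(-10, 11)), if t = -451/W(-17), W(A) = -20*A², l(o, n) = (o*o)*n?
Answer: -2022549/3473780 ≈ -0.58223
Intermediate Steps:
l(o, n) = n*o² (l(o, n) = o²*n = n*o²)
t = 451/5780 (t = -451/((-20*(-17)²)) = -451/((-20*289)) = -451/(-5780) = -451*(-1/5780) = 451/5780 ≈ 0.078028)
(t - 350)/(-499 + l(-10, 11)) = (451/5780 - 350)/(-499 + 11*(-10)²) = -2022549/(5780*(-499 + 11*100)) = -2022549/(5780*(-499 + 1100)) = -2022549/5780/601 = -2022549/5780*1/601 = -2022549/3473780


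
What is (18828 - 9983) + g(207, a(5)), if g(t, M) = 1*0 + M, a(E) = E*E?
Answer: 8870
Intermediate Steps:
a(E) = E**2
g(t, M) = M (g(t, M) = 0 + M = M)
(18828 - 9983) + g(207, a(5)) = (18828 - 9983) + 5**2 = 8845 + 25 = 8870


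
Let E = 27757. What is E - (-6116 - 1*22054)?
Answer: 55927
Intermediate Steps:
E - (-6116 - 1*22054) = 27757 - (-6116 - 1*22054) = 27757 - (-6116 - 22054) = 27757 - 1*(-28170) = 27757 + 28170 = 55927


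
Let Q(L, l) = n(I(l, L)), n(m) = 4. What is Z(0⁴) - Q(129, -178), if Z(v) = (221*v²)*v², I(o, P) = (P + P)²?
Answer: -4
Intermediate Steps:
I(o, P) = 4*P² (I(o, P) = (2*P)² = 4*P²)
Q(L, l) = 4
Z(v) = 221*v⁴
Z(0⁴) - Q(129, -178) = 221*(0⁴)⁴ - 1*4 = 221*0⁴ - 4 = 221*0 - 4 = 0 - 4 = -4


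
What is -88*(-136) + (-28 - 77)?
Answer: 11863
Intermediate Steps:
-88*(-136) + (-28 - 77) = 11968 - 105 = 11863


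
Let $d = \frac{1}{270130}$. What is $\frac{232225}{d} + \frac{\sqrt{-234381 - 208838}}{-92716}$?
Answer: $62730939250 - \frac{i \sqrt{443219}}{92716} \approx 6.2731 \cdot 10^{10} - 0.0071805 i$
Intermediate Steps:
$d = \frac{1}{270130} \approx 3.7019 \cdot 10^{-6}$
$\frac{232225}{d} + \frac{\sqrt{-234381 - 208838}}{-92716} = 232225 \frac{1}{\frac{1}{270130}} + \frac{\sqrt{-234381 - 208838}}{-92716} = 232225 \cdot 270130 + \sqrt{-443219} \left(- \frac{1}{92716}\right) = 62730939250 + i \sqrt{443219} \left(- \frac{1}{92716}\right) = 62730939250 - \frac{i \sqrt{443219}}{92716}$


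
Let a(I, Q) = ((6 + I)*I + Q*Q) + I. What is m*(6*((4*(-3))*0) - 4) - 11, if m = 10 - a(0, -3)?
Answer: -15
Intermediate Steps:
a(I, Q) = I + Q**2 + I*(6 + I) (a(I, Q) = (I*(6 + I) + Q**2) + I = (Q**2 + I*(6 + I)) + I = I + Q**2 + I*(6 + I))
m = 1 (m = 10 - (0**2 + (-3)**2 + 7*0) = 10 - (0 + 9 + 0) = 10 - 1*9 = 10 - 9 = 1)
m*(6*((4*(-3))*0) - 4) - 11 = 1*(6*((4*(-3))*0) - 4) - 11 = 1*(6*(-12*0) - 4) - 11 = 1*(6*0 - 4) - 11 = 1*(0 - 4) - 11 = 1*(-4) - 11 = -4 - 11 = -15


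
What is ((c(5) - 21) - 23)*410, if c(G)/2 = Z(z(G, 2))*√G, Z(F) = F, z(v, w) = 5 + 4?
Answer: -18040 + 7380*√5 ≈ -1537.8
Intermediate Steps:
z(v, w) = 9
c(G) = 18*√G (c(G) = 2*(9*√G) = 18*√G)
((c(5) - 21) - 23)*410 = ((18*√5 - 21) - 23)*410 = ((-21 + 18*√5) - 23)*410 = (-44 + 18*√5)*410 = -18040 + 7380*√5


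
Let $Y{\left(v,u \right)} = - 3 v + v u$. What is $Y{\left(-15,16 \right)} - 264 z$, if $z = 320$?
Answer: $-84675$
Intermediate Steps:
$Y{\left(v,u \right)} = - 3 v + u v$
$Y{\left(-15,16 \right)} - 264 z = - 15 \left(-3 + 16\right) - 84480 = \left(-15\right) 13 - 84480 = -195 - 84480 = -84675$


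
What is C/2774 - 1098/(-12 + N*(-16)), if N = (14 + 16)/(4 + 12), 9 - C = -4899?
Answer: 270999/9709 ≈ 27.912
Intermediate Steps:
C = 4908 (C = 9 - 1*(-4899) = 9 + 4899 = 4908)
N = 15/8 (N = 30/16 = 30*(1/16) = 15/8 ≈ 1.8750)
C/2774 - 1098/(-12 + N*(-16)) = 4908/2774 - 1098/(-12 + (15/8)*(-16)) = 4908*(1/2774) - 1098/(-12 - 30) = 2454/1387 - 1098/(-42) = 2454/1387 - 1098*(-1/42) = 2454/1387 + 183/7 = 270999/9709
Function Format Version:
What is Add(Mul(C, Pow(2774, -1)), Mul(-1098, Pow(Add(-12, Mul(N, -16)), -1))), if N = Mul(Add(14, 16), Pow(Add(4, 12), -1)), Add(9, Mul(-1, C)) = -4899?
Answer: Rational(270999, 9709) ≈ 27.912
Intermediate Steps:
C = 4908 (C = Add(9, Mul(-1, -4899)) = Add(9, 4899) = 4908)
N = Rational(15, 8) (N = Mul(30, Pow(16, -1)) = Mul(30, Rational(1, 16)) = Rational(15, 8) ≈ 1.8750)
Add(Mul(C, Pow(2774, -1)), Mul(-1098, Pow(Add(-12, Mul(N, -16)), -1))) = Add(Mul(4908, Pow(2774, -1)), Mul(-1098, Pow(Add(-12, Mul(Rational(15, 8), -16)), -1))) = Add(Mul(4908, Rational(1, 2774)), Mul(-1098, Pow(Add(-12, -30), -1))) = Add(Rational(2454, 1387), Mul(-1098, Pow(-42, -1))) = Add(Rational(2454, 1387), Mul(-1098, Rational(-1, 42))) = Add(Rational(2454, 1387), Rational(183, 7)) = Rational(270999, 9709)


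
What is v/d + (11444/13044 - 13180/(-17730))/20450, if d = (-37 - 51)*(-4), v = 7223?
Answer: 142338009612917/6936561799200 ≈ 20.520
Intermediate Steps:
d = 352 (d = -88*(-4) = 352)
v/d + (11444/13044 - 13180/(-17730))/20450 = 7223/352 + (11444/13044 - 13180/(-17730))/20450 = 7223*(1/352) + (11444*(1/13044) - 13180*(-1/17730))*(1/20450) = 7223/352 + (2861/3261 + 1318/1773)*(1/20450) = 7223/352 + (3123517/1927251)*(1/20450) = 7223/352 + 3123517/39412282950 = 142338009612917/6936561799200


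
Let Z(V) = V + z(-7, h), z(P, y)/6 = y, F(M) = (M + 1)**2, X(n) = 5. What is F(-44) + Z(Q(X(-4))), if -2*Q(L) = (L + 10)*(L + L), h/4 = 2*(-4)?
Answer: 1582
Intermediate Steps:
F(M) = (1 + M)**2
h = -32 (h = 4*(2*(-4)) = 4*(-8) = -32)
z(P, y) = 6*y
Q(L) = -L*(10 + L) (Q(L) = -(L + 10)*(L + L)/2 = -(10 + L)*2*L/2 = -L*(10 + L))
Z(V) = -192 + V (Z(V) = V + 6*(-32) = V - 192 = -192 + V)
F(-44) + Z(Q(X(-4))) = (1 - 44)**2 + (-192 - 1*5*(10 + 5)) = (-43)**2 + (-192 - 1*5*15) = 1849 + (-192 - 75) = 1849 - 267 = 1582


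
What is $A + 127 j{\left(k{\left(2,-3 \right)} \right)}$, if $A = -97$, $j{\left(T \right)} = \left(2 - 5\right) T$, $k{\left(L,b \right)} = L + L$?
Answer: $-1621$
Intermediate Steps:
$k{\left(L,b \right)} = 2 L$
$j{\left(T \right)} = - 3 T$
$A + 127 j{\left(k{\left(2,-3 \right)} \right)} = -97 + 127 \left(- 3 \cdot 2 \cdot 2\right) = -97 + 127 \left(\left(-3\right) 4\right) = -97 + 127 \left(-12\right) = -97 - 1524 = -1621$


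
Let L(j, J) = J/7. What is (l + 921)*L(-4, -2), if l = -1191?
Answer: 540/7 ≈ 77.143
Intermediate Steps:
L(j, J) = J/7 (L(j, J) = J*(⅐) = J/7)
(l + 921)*L(-4, -2) = (-1191 + 921)*((⅐)*(-2)) = -270*(-2/7) = 540/7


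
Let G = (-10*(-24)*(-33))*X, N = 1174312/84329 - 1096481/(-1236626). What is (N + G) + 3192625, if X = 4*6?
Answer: 313117247851310491/104283433954 ≈ 3.0026e+6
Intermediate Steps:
X = 24
N = 1544649897561/104283433954 (N = 1174312*(1/84329) - 1096481*(-1/1236626) = 1174312/84329 + 1096481/1236626 = 1544649897561/104283433954 ≈ 14.812)
G = -190080 (G = (-10*(-24)*(-33))*24 = (240*(-33))*24 = -7920*24 = -190080)
(N + G) + 3192625 = (1544649897561/104283433954 - 190080) + 3192625 = -19820650476078759/104283433954 + 3192625 = 313117247851310491/104283433954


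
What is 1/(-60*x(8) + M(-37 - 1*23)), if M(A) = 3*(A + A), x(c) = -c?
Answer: 1/120 ≈ 0.0083333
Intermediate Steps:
M(A) = 6*A (M(A) = 3*(2*A) = 6*A)
1/(-60*x(8) + M(-37 - 1*23)) = 1/(-(-60)*8 + 6*(-37 - 1*23)) = 1/(-60*(-8) + 6*(-37 - 23)) = 1/(480 + 6*(-60)) = 1/(480 - 360) = 1/120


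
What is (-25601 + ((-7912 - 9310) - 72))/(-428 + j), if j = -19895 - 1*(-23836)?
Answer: -42895/3513 ≈ -12.210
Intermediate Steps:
j = 3941 (j = -19895 + 23836 = 3941)
(-25601 + ((-7912 - 9310) - 72))/(-428 + j) = (-25601 + ((-7912 - 9310) - 72))/(-428 + 3941) = (-25601 + (-17222 - 72))/3513 = (-25601 - 17294)*(1/3513) = -42895*1/3513 = -42895/3513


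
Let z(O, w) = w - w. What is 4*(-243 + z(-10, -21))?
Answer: -972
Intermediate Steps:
z(O, w) = 0
4*(-243 + z(-10, -21)) = 4*(-243 + 0) = 4*(-243) = -972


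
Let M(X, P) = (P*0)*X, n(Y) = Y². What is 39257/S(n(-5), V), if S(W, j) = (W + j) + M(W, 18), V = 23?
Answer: 39257/48 ≈ 817.85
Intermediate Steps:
M(X, P) = 0 (M(X, P) = 0*X = 0)
S(W, j) = W + j (S(W, j) = (W + j) + 0 = W + j)
39257/S(n(-5), V) = 39257/((-5)² + 23) = 39257/(25 + 23) = 39257/48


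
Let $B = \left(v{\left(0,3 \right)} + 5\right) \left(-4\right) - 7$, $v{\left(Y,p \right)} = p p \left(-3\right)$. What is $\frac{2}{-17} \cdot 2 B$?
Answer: $- \frac{324}{17} \approx -19.059$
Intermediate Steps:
$v{\left(Y,p \right)} = - 3 p^{2}$ ($v{\left(Y,p \right)} = p^{2} \left(-3\right) = - 3 p^{2}$)
$B = 81$ ($B = \left(- 3 \cdot 3^{2} + 5\right) \left(-4\right) - 7 = \left(\left(-3\right) 9 + 5\right) \left(-4\right) - 7 = \left(-27 + 5\right) \left(-4\right) - 7 = \left(-22\right) \left(-4\right) - 7 = 88 - 7 = 81$)
$\frac{2}{-17} \cdot 2 B = \frac{2}{-17} \cdot 2 \cdot 81 = 2 \left(- \frac{1}{17}\right) 2 \cdot 81 = \left(- \frac{2}{17}\right) 2 \cdot 81 = \left(- \frac{4}{17}\right) 81 = - \frac{324}{17}$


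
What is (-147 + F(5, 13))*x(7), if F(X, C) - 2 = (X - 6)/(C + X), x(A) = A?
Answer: -18277/18 ≈ -1015.4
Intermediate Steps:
F(X, C) = 2 + (-6 + X)/(C + X) (F(X, C) = 2 + (X - 6)/(C + X) = 2 + (-6 + X)/(C + X))
(-147 + F(5, 13))*x(7) = (-147 + (-6 + 2*13 + 3*5)/(13 + 5))*7 = (-147 + (-6 + 26 + 15)/18)*7 = (-147 + (1/18)*35)*7 = (-147 + 35/18)*7 = -2611/18*7 = -18277/18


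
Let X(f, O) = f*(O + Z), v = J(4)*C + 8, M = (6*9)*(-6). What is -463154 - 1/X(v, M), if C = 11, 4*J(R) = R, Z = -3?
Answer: -2877575801/6213 ≈ -4.6315e+5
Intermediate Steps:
J(R) = R/4
M = -324 (M = 54*(-6) = -324)
v = 19 (v = ((¼)*4)*11 + 8 = 1*11 + 8 = 11 + 8 = 19)
X(f, O) = f*(-3 + O) (X(f, O) = f*(O - 3) = f*(-3 + O))
-463154 - 1/X(v, M) = -463154 - 1/(19*(-3 - 324)) = -463154 - 1/(19*(-327)) = -463154 - 1/(-6213) = -463154 - 1*(-1/6213) = -463154 + 1/6213 = -2877575801/6213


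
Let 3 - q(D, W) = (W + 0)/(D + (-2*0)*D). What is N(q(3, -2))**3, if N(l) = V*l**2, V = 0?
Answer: 0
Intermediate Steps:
q(D, W) = 3 - W/D (q(D, W) = 3 - (W + 0)/(D + (-2*0)*D) = 3 - W/(D + 0*D) = 3 - W/(D + 0) = 3 - W/D)
N(l) = 0 (N(l) = 0*l**2 = 0)
N(q(3, -2))**3 = 0**3 = 0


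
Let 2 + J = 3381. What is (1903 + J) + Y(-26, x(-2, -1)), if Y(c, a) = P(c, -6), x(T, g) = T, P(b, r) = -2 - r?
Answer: 5286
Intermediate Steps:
Y(c, a) = 4 (Y(c, a) = -2 - 1*(-6) = -2 + 6 = 4)
J = 3379 (J = -2 + 3381 = 3379)
(1903 + J) + Y(-26, x(-2, -1)) = (1903 + 3379) + 4 = 5282 + 4 = 5286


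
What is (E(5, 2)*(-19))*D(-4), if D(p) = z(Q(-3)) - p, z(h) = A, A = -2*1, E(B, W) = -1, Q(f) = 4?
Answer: 38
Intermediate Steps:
A = -2
z(h) = -2
D(p) = -2 - p
(E(5, 2)*(-19))*D(-4) = (-1*(-19))*(-2 - 1*(-4)) = 19*(-2 + 4) = 19*2 = 38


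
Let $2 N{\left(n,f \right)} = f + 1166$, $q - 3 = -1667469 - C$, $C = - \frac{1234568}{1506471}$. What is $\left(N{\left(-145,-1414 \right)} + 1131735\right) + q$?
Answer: $- \frac{807248783137}{1506471} \approx -5.3585 \cdot 10^{5}$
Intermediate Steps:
$C = - \frac{1234568}{1506471}$ ($C = \left(-1234568\right) \frac{1}{1506471} = - \frac{1234568}{1506471} \approx -0.81951$)
$q = - \frac{2511987937918}{1506471}$ ($q = 3 - \frac{2511992457331}{1506471} = - \frac{2511987937918}{1506471} \approx -1.6675 \cdot 10^{6}$)
$N{\left(n,f \right)} = 583 + \frac{f}{2}$ ($N{\left(n,f \right)} = \frac{f + 1166}{2} = \frac{1166 + f}{2} = 583 + \frac{f}{2}$)
$\left(N{\left(-145,-1414 \right)} + 1131735\right) + q = \left(\left(583 + \frac{1}{2} \left(-1414\right)\right) + 1131735\right) - \frac{2511987937918}{1506471} = \left(\left(583 - 707\right) + 1131735\right) - \frac{2511987937918}{1506471} = \left(-124 + 1131735\right) - \frac{2511987937918}{1506471} = 1131611 - \frac{2511987937918}{1506471} = - \frac{807248783137}{1506471}$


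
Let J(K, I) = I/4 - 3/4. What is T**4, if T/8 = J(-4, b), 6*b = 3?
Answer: 625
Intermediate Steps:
b = 1/2 (b = (1/6)*3 = 1/2 ≈ 0.50000)
J(K, I) = -3/4 + I/4 (J(K, I) = I*(1/4) - 3*1/4 = I/4 - 3/4 = -3/4 + I/4)
T = -5 (T = 8*(-3/4 + (1/4)*(1/2)) = 8*(-3/4 + 1/8) = 8*(-5/8) = -5)
T**4 = (-5)**4 = 625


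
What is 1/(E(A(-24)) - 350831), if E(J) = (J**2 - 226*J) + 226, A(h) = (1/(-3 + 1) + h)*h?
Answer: -1/137749 ≈ -7.2596e-6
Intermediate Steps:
A(h) = h*(-1/2 + h) (A(h) = (1/(-2) + h)*h = (-1/2 + h)*h = h*(-1/2 + h))
E(J) = 226 + J**2 - 226*J
1/(E(A(-24)) - 350831) = 1/((226 + (-24*(-1/2 - 24))**2 - (-5424)*(-1/2 - 24)) - 350831) = 1/((226 + (-24*(-49/2))**2 - (-5424)*(-49)/2) - 350831) = 1/((226 + 588**2 - 226*588) - 350831) = 1/((226 + 345744 - 132888) - 350831) = 1/(213082 - 350831) = 1/(-137749) = -1/137749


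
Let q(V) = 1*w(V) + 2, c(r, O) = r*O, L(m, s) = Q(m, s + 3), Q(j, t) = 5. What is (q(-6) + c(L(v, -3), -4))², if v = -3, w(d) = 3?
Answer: 225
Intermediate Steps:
L(m, s) = 5
c(r, O) = O*r
q(V) = 5 (q(V) = 1*3 + 2 = 3 + 2 = 5)
(q(-6) + c(L(v, -3), -4))² = (5 - 4*5)² = (5 - 20)² = (-15)² = 225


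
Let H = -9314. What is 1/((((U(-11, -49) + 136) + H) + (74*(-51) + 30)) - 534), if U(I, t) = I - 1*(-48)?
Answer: -1/13419 ≈ -7.4521e-5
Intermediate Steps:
U(I, t) = 48 + I (U(I, t) = I + 48 = 48 + I)
1/((((U(-11, -49) + 136) + H) + (74*(-51) + 30)) - 534) = 1/(((((48 - 11) + 136) - 9314) + (74*(-51) + 30)) - 534) = 1/((((37 + 136) - 9314) + (-3774 + 30)) - 534) = 1/(((173 - 9314) - 3744) - 534) = 1/((-9141 - 3744) - 534) = 1/(-12885 - 534) = 1/(-13419) = -1/13419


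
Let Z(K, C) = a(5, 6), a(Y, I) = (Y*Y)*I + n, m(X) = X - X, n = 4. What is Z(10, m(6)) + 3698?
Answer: 3852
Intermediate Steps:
m(X) = 0
a(Y, I) = 4 + I*Y² (a(Y, I) = (Y*Y)*I + 4 = Y²*I + 4 = I*Y² + 4 = 4 + I*Y²)
Z(K, C) = 154 (Z(K, C) = 4 + 6*5² = 4 + 6*25 = 4 + 150 = 154)
Z(10, m(6)) + 3698 = 154 + 3698 = 3852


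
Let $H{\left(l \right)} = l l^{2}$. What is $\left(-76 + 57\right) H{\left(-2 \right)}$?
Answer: $152$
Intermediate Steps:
$H{\left(l \right)} = l^{3}$
$\left(-76 + 57\right) H{\left(-2 \right)} = \left(-76 + 57\right) \left(-2\right)^{3} = \left(-19\right) \left(-8\right) = 152$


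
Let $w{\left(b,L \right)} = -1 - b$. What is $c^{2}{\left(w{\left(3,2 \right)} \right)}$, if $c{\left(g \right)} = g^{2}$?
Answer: $256$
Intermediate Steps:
$c^{2}{\left(w{\left(3,2 \right)} \right)} = \left(\left(-1 - 3\right)^{2}\right)^{2} = \left(\left(-4\right)^{2}\right)^{2} = 16^{2} = 256$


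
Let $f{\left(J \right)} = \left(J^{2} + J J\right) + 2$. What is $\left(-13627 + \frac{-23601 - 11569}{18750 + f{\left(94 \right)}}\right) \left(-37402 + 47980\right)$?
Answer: $- \frac{1312690180101}{9106} \approx -1.4416 \cdot 10^{8}$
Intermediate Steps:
$f{\left(J \right)} = 2 + 2 J^{2}$ ($f{\left(J \right)} = \left(J^{2} + J^{2}\right) + 2 = 2 J^{2} + 2 = 2 + 2 J^{2}$)
$\left(-13627 + \frac{-23601 - 11569}{18750 + f{\left(94 \right)}}\right) \left(-37402 + 47980\right) = \left(-13627 + \frac{-23601 - 11569}{18750 + \left(2 + 2 \cdot 94^{2}\right)}\right) \left(-37402 + 47980\right) = \left(-13627 - \frac{35170}{18750 + \left(2 + 2 \cdot 8836\right)}\right) 10578 = \left(-13627 - \frac{35170}{18750 + \left(2 + 17672\right)}\right) 10578 = \left(-13627 - \frac{35170}{18750 + 17674}\right) 10578 = \left(-13627 - \frac{35170}{36424}\right) 10578 = \left(-13627 - \frac{17585}{18212}\right) 10578 = \left(- \frac{248192509}{18212}\right) 10578 = - \frac{1312690180101}{9106}$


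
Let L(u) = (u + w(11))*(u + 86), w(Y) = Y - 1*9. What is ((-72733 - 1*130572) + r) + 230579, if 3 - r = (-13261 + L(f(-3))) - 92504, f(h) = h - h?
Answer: 132870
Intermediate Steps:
w(Y) = -9 + Y (w(Y) = Y - 9 = -9 + Y)
f(h) = 0
L(u) = (2 + u)*(86 + u) (L(u) = (u + (-9 + 11))*(u + 86) = (u + 2)*(86 + u) = (2 + u)*(86 + u))
r = 105596 (r = 3 - ((-13261 + (172 + 0² + 88*0)) - 92504) = 3 - ((-13261 + (172 + 0 + 0)) - 92504) = 3 - ((-13261 + 172) - 92504) = 3 - (-13089 - 92504) = 3 - 1*(-105593) = 3 + 105593 = 105596)
((-72733 - 1*130572) + r) + 230579 = ((-72733 - 1*130572) + 105596) + 230579 = ((-72733 - 130572) + 105596) + 230579 = (-203305 + 105596) + 230579 = -97709 + 230579 = 132870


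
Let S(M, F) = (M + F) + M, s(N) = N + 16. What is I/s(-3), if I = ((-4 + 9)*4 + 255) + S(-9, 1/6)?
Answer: 1543/78 ≈ 19.782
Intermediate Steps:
s(N) = 16 + N
S(M, F) = F + 2*M (S(M, F) = (F + M) + M = F + 2*M)
I = 1543/6 (I = ((-4 + 9)*4 + 255) + (1/6 + 2*(-9)) = (5*4 + 255) + (⅙ - 18) = (20 + 255) - 107/6 = 275 - 107/6 = 1543/6 ≈ 257.17)
I/s(-3) = 1543/(6*(16 - 3)) = (1543/6)/13 = (1543/6)*(1/13) = 1543/78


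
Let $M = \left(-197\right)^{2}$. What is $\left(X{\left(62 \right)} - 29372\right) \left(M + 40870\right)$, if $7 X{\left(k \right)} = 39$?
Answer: $- \frac{16379213635}{7} \approx -2.3399 \cdot 10^{9}$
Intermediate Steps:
$X{\left(k \right)} = \frac{39}{7}$ ($X{\left(k \right)} = \frac{1}{7} \cdot 39 = \frac{39}{7}$)
$M = 38809$
$\left(X{\left(62 \right)} - 29372\right) \left(M + 40870\right) = \left(\frac{39}{7} - 29372\right) \left(38809 + 40870\right) = \left(- \frac{205565}{7}\right) 79679 = - \frac{16379213635}{7}$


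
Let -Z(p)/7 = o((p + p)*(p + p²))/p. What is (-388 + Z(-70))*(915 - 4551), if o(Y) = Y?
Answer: 247277088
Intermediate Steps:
Z(p) = -14*p - 14*p² (Z(p) = -7*(p + p)*(p + p²)/p = -7*(2*p)*(p + p²)/p = -7*2*p*(p + p²)/p = -7*(2*p + 2*p²) = -14*p - 14*p²)
(-388 + Z(-70))*(915 - 4551) = (-388 - 14*(-70)*(1 - 70))*(915 - 4551) = (-388 - 14*(-70)*(-69))*(-3636) = (-388 - 67620)*(-3636) = -68008*(-3636) = 247277088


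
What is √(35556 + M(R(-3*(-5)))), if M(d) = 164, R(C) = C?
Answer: 2*√8930 ≈ 189.00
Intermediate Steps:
√(35556 + M(R(-3*(-5)))) = √(35556 + 164) = √35720 = 2*√8930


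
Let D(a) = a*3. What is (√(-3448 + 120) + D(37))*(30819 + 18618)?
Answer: 5487507 + 790992*I*√13 ≈ 5.4875e+6 + 2.852e+6*I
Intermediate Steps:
D(a) = 3*a
(√(-3448 + 120) + D(37))*(30819 + 18618) = (√(-3448 + 120) + 3*37)*(30819 + 18618) = (√(-3328) + 111)*49437 = (16*I*√13 + 111)*49437 = (111 + 16*I*√13)*49437 = 5487507 + 790992*I*√13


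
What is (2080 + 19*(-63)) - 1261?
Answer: -378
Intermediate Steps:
(2080 + 19*(-63)) - 1261 = (2080 - 1197) - 1261 = 883 - 1261 = -378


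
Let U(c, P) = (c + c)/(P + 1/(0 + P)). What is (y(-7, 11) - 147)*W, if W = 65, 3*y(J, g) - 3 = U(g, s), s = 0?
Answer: -9490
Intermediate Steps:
U(c, P) = 2*c/(P + 1/P) (U(c, P) = (2*c)/(P + 1/P) = 2*c/(P + 1/P))
y(J, g) = 1 (y(J, g) = 1 + (2*0*g/(1 + 0²))/3 = 1 + (2*0*g/(1 + 0))/3 = 1 + (2*0*g/1)/3 = 1 + (2*0*g*1)/3 = 1 + (⅓)*0 = 1 + 0 = 1)
(y(-7, 11) - 147)*W = (1 - 147)*65 = -146*65 = -9490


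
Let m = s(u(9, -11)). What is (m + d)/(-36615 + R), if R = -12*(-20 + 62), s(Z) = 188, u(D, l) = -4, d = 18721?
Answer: -6303/12373 ≈ -0.50942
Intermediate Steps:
m = 188
R = -504 (R = -12*42 = -504)
(m + d)/(-36615 + R) = (188 + 18721)/(-36615 - 504) = 18909/(-37119) = 18909*(-1/37119) = -6303/12373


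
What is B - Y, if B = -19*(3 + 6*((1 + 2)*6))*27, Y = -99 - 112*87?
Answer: -47100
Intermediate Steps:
Y = -9843 (Y = -99 - 9744 = -9843)
B = -56943 (B = -19*(3 + 6*(3*6))*27 = -19*(3 + 6*18)*27 = -19*(3 + 108)*27 = -19*111*27 = -2109*27 = -56943)
B - Y = -56943 - 1*(-9843) = -56943 + 9843 = -47100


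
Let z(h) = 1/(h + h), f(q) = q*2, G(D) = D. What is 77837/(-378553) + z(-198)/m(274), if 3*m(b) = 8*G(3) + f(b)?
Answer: -5877383401/28582265712 ≈ -0.20563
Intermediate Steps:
f(q) = 2*q
z(h) = 1/(2*h)
m(b) = 8 + 2*b/3 (m(b) = (8*3 + 2*b)/3 = (24 + 2*b)/3 = 8 + 2*b/3)
77837/(-378553) + z(-198)/m(274) = 77837/(-378553) + ((1/2)/(-198))/(8 + (2/3)*274) = 77837*(-1/378553) + ((1/2)*(-1/198))/(8 + 548/3) = -77837/378553 - 1/(396*572/3) = -77837/378553 - 1/396*3/572 = -77837/378553 - 1/75504 = -5877383401/28582265712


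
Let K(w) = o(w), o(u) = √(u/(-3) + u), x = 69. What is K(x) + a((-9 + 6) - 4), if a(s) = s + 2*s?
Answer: -21 + √46 ≈ -14.218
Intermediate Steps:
o(u) = √6*√u/3 (o(u) = √(u*(-⅓) + u) = √(-u/3 + u) = √(2*u/3) = √6*√u/3)
a(s) = 3*s
K(w) = √6*√w/3
K(x) + a((-9 + 6) - 4) = √6*√69/3 + 3*((-9 + 6) - 4) = √46 + 3*(-3 - 4) = √46 + 3*(-7) = √46 - 21 = -21 + √46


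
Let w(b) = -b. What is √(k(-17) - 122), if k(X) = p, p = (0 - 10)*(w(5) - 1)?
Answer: I*√62 ≈ 7.874*I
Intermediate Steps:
p = 60 (p = (0 - 10)*(-1*5 - 1) = -10*(-5 - 1) = -10*(-6) = 60)
k(X) = 60
√(k(-17) - 122) = √(60 - 122) = √(-62) = I*√62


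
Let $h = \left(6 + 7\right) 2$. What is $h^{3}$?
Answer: $17576$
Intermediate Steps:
$h = 26$ ($h = 13 \cdot 2 = 26$)
$h^{3} = 26^{3} = 17576$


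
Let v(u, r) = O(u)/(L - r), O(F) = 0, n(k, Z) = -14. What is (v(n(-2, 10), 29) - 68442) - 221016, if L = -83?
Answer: -289458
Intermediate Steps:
v(u, r) = 0 (v(u, r) = 0/(-83 - r) = 0)
(v(n(-2, 10), 29) - 68442) - 221016 = (0 - 68442) - 221016 = -68442 - 221016 = -289458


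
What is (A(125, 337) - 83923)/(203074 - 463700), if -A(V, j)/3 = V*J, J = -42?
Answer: 68173/260626 ≈ 0.26157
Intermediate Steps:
A(V, j) = 126*V (A(V, j) = -3*V*(-42) = -(-126)*V = 126*V)
(A(125, 337) - 83923)/(203074 - 463700) = (126*125 - 83923)/(203074 - 463700) = (15750 - 83923)/(-260626) = -68173*(-1/260626) = 68173/260626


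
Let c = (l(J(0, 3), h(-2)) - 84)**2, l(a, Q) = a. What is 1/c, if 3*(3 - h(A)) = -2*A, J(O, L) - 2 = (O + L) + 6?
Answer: 1/5329 ≈ 0.00018765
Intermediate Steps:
J(O, L) = 8 + L + O (J(O, L) = 2 + ((O + L) + 6) = 2 + ((L + O) + 6) = 2 + (6 + L + O) = 8 + L + O)
h(A) = 3 + 2*A/3 (h(A) = 3 - (-2)*A/3 = 3 + 2*A/3)
c = 5329 (c = ((8 + 3 + 0) - 84)**2 = (11 - 84)**2 = (-73)**2 = 5329)
1/c = 1/5329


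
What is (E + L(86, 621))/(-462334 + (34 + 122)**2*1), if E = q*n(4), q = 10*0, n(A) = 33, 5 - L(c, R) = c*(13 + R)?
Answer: 54519/437998 ≈ 0.12447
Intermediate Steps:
L(c, R) = 5 - c*(13 + R)
q = 0
E = 0 (E = 0*33 = 0)
(E + L(86, 621))/(-462334 + (34 + 122)**2*1) = (0 + (5 - 13*86 - 1*621*86))/(-462334 + (34 + 122)**2*1) = (0 + (5 - 1118 - 53406))/(-462334 + 156**2*1) = (0 - 54519)/(-462334 + 24336*1) = -54519/(-462334 + 24336) = -54519/(-437998) = -54519*(-1/437998) = 54519/437998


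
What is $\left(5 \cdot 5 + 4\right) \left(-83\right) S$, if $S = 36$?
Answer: $-86652$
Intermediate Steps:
$\left(5 \cdot 5 + 4\right) \left(-83\right) S = \left(5 \cdot 5 + 4\right) \left(-83\right) 36 = \left(25 + 4\right) \left(-83\right) 36 = 29 \left(-83\right) 36 = \left(-2407\right) 36 = -86652$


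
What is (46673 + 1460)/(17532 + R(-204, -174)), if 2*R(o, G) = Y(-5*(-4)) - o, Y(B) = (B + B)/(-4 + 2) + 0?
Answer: 48133/17624 ≈ 2.7311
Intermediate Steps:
Y(B) = -B (Y(B) = (2*B)/(-2) + 0 = (2*B)*(-½) + 0 = -B + 0 = -B)
R(o, G) = -10 - o/2 (R(o, G) = (-(-5)*(-4) - o)/2 = (-1*20 - o)/2 = (-20 - o)/2 = -10 - o/2)
(46673 + 1460)/(17532 + R(-204, -174)) = (46673 + 1460)/(17532 + (-10 - ½*(-204))) = 48133/(17532 + (-10 + 102)) = 48133/(17532 + 92) = 48133/17624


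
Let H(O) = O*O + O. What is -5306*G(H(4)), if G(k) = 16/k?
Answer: -21224/5 ≈ -4244.8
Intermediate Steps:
H(O) = O + O² (H(O) = O² + O = O + O²)
-5306*G(H(4)) = -84896/(4*(1 + 4)) = -84896/(4*5) = -84896/20 = -5306*⅘ = -21224/5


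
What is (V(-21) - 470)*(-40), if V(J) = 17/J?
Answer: 395480/21 ≈ 18832.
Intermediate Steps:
(V(-21) - 470)*(-40) = (17/(-21) - 470)*(-40) = (17*(-1/21) - 470)*(-40) = (-17/21 - 470)*(-40) = -9887/21*(-40) = 395480/21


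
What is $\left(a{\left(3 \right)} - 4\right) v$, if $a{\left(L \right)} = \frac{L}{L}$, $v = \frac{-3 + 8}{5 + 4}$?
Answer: $- \frac{5}{3} \approx -1.6667$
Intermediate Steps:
$v = \frac{5}{9} \approx 0.55556$
$a{\left(L \right)} = 1$
$\left(a{\left(3 \right)} - 4\right) v = \left(1 - 4\right) \frac{5}{9} = \left(-3\right) \frac{5}{9} = - \frac{5}{3}$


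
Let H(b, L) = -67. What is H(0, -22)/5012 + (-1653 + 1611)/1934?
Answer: -170041/4846604 ≈ -0.035085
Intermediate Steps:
H(0, -22)/5012 + (-1653 + 1611)/1934 = -67/5012 + (-1653 + 1611)/1934 = -67*1/5012 - 42*1/1934 = -67/5012 - 21/967 = -170041/4846604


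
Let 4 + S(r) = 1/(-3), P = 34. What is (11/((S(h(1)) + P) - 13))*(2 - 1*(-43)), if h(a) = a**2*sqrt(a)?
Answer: 297/10 ≈ 29.700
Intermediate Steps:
h(a) = a**(5/2)
S(r) = -13/3 (S(r) = -4 + 1/(-3) = -4 - 1/3 = -13/3)
(11/((S(h(1)) + P) - 13))*(2 - 1*(-43)) = (11/((-13/3 + 34) - 13))*(2 - 1*(-43)) = (11/(89/3 - 13))*(2 + 43) = (11/(50/3))*45 = (11*(3/50))*45 = (33/50)*45 = 297/10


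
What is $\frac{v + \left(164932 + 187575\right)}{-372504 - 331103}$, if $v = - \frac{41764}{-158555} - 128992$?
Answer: $- \frac{35439462589}{111560407885} \approx -0.31767$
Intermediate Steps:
$v = - \frac{20452284796}{158555}$ ($v = \left(-41764\right) \left(- \frac{1}{158555}\right) - 128992 = \frac{41764}{158555} - 128992 = - \frac{20452284796}{158555} \approx -1.2899 \cdot 10^{5}$)
$\frac{v + \left(164932 + 187575\right)}{-372504 - 331103} = \frac{- \frac{20452284796}{158555} + \left(164932 + 187575\right)}{-372504 - 331103} = \frac{- \frac{20452284796}{158555} + 352507}{-703607} = \frac{35439462589}{158555} \left(- \frac{1}{703607}\right) = - \frac{35439462589}{111560407885}$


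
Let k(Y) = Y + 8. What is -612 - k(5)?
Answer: -625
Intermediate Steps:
k(Y) = 8 + Y
-612 - k(5) = -612 - (8 + 5) = -612 - 1*13 = -612 - 13 = -625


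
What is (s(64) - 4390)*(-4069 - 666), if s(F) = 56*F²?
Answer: -1065308710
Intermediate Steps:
(s(64) - 4390)*(-4069 - 666) = (56*64² - 4390)*(-4069 - 666) = (56*4096 - 4390)*(-4735) = (229376 - 4390)*(-4735) = 224986*(-4735) = -1065308710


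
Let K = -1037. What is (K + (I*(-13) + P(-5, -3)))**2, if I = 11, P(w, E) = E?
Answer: 1399489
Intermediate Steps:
(K + (I*(-13) + P(-5, -3)))**2 = (-1037 + (11*(-13) - 3))**2 = (-1037 + (-143 - 3))**2 = (-1037 - 146)**2 = (-1183)**2 = 1399489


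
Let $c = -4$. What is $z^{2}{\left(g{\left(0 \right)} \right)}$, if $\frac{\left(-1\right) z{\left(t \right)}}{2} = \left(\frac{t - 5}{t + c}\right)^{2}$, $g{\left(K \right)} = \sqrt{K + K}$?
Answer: $\frac{625}{64} \approx 9.7656$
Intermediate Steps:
$g{\left(K \right)} = \sqrt{2} \sqrt{K}$ ($g{\left(K \right)} = \sqrt{2 K} = \sqrt{2} \sqrt{K}$)
$z{\left(t \right)} = - \frac{2 \left(-5 + t\right)^{2}}{\left(-4 + t\right)^{2}}$ ($z{\left(t \right)} = - 2 \left(\frac{t - 5}{t - 4}\right)^{2} = - 2 \left(\frac{-5 + t}{-4 + t}\right)^{2} = - 2 \frac{\left(-5 + t\right)^{2}}{\left(-4 + t\right)^{2}} = - \frac{2 \left(-5 + t\right)^{2}}{\left(-4 + t\right)^{2}}$)
$z^{2}{\left(g{\left(0 \right)} \right)} = \left(- \frac{2 \left(-5 + \sqrt{2} \sqrt{0}\right)^{2}}{\left(-4 + \sqrt{2} \sqrt{0}\right)^{2}}\right)^{2} = \left(- \frac{2 \left(-5 + \sqrt{2} \cdot 0\right)^{2}}{\left(-4 + \sqrt{2} \cdot 0\right)^{2}}\right)^{2} = \left(- \frac{2 \left(-5 + 0\right)^{2}}{\left(-4 + 0\right)^{2}}\right)^{2} = \left(- \frac{2 \left(-5\right)^{2}}{16}\right)^{2} = \left(\left(-2\right) 25 \cdot \frac{1}{16}\right)^{2} = \left(- \frac{25}{8}\right)^{2} = \frac{625}{64}$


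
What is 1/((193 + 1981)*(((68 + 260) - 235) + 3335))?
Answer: 1/7452472 ≈ 1.3418e-7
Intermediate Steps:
1/((193 + 1981)*(((68 + 260) - 235) + 3335)) = 1/(2174*((328 - 235) + 3335)) = 1/(2174*(93 + 3335)) = 1/(2174*3428) = 1/7452472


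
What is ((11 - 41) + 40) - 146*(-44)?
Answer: 6434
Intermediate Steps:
((11 - 41) + 40) - 146*(-44) = (-30 + 40) + 6424 = 10 + 6424 = 6434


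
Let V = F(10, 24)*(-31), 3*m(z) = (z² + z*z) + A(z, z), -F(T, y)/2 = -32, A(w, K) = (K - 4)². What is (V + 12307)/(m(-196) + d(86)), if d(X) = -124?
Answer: 3441/12940 ≈ 0.26592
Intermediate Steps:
A(w, K) = (-4 + K)²
F(T, y) = 64 (F(T, y) = -2*(-32) = 64)
m(z) = (-4 + z)²/3 + 2*z²/3 (m(z) = ((z² + z*z) + (-4 + z)²)/3 = ((z² + z²) + (-4 + z)²)/3 = (2*z² + (-4 + z)²)/3 = ((-4 + z)² + 2*z²)/3 = (-4 + z)²/3 + 2*z²/3)
V = -1984 (V = 64*(-31) = -1984)
(V + 12307)/(m(-196) + d(86)) = (-1984 + 12307)/(((-4 - 196)²/3 + (⅔)*(-196)²) - 124) = 10323/(((⅓)*(-200)² + (⅔)*38416) - 124) = 10323/(((⅓)*40000 + 76832/3) - 124) = 10323/((40000/3 + 76832/3) - 124) = 10323/(38944 - 124) = 10323/38820 = 10323*(1/38820) = 3441/12940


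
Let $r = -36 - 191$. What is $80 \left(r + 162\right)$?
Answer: $-5200$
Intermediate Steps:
$r = -227$
$80 \left(r + 162\right) = 80 \left(-227 + 162\right) = 80 \left(-65\right) = -5200$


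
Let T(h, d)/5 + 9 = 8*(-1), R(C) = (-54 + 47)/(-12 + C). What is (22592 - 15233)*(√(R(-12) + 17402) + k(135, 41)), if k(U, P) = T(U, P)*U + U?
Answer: -83451060 + 2453*√2505930/4 ≈ -8.2480e+7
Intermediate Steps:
R(C) = -7/(-12 + C)
T(h, d) = -85 (T(h, d) = -45 + 5*(8*(-1)) = -45 + 5*(-8) = -45 - 40 = -85)
k(U, P) = -84*U (k(U, P) = -85*U + U = -84*U)
(22592 - 15233)*(√(R(-12) + 17402) + k(135, 41)) = (22592 - 15233)*(√(-7/(-12 - 12) + 17402) - 84*135) = 7359*(√(-7/(-24) + 17402) - 11340) = 7359*(√(-7*(-1/24) + 17402) - 11340) = 7359*(√(7/24 + 17402) - 11340) = 7359*(√(417655/24) - 11340) = 7359*(√2505930/12 - 11340) = 7359*(-11340 + √2505930/12) = -83451060 + 2453*√2505930/4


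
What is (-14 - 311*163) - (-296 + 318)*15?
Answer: -51037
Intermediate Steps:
(-14 - 311*163) - (-296 + 318)*15 = (-14 - 50693) - 22*15 = -50707 - 1*330 = -50707 - 330 = -51037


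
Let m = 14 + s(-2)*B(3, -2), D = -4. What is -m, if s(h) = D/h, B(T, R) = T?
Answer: -20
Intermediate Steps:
s(h) = -4/h
m = 20 (m = 14 - 4/(-2)*3 = 14 - 4*(-1/2)*3 = 14 + 2*3 = 14 + 6 = 20)
-m = -1*20 = -20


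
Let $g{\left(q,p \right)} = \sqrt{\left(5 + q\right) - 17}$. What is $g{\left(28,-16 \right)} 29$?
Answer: $116$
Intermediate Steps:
$g{\left(q,p \right)} = \sqrt{-12 + q}$
$g{\left(28,-16 \right)} 29 = \sqrt{-12 + 28} \cdot 29 = \sqrt{16} \cdot 29 = 4 \cdot 29 = 116$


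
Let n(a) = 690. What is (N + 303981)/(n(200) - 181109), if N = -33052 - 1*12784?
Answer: -258145/180419 ≈ -1.4308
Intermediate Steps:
N = -45836 (N = -33052 - 12784 = -45836)
(N + 303981)/(n(200) - 181109) = (-45836 + 303981)/(690 - 181109) = 258145/(-180419) = 258145*(-1/180419) = -258145/180419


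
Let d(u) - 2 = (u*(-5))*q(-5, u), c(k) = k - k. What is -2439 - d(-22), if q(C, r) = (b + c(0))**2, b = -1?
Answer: -2551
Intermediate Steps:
c(k) = 0
q(C, r) = 1 (q(C, r) = (-1 + 0)**2 = (-1)**2 = 1)
d(u) = 2 - 5*u (d(u) = 2 + (u*(-5))*1 = 2 - 5*u*1 = 2 - 5*u)
-2439 - d(-22) = -2439 - (2 - 5*(-22)) = -2439 - (2 + 110) = -2439 - 1*112 = -2439 - 112 = -2551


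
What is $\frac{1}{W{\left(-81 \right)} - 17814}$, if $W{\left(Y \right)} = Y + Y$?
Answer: $- \frac{1}{17976} \approx -5.563 \cdot 10^{-5}$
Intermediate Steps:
$W{\left(Y \right)} = 2 Y$
$\frac{1}{W{\left(-81 \right)} - 17814} = \frac{1}{2 \left(-81\right) - 17814} = \frac{1}{-162 - 17814} = \frac{1}{-17976} = - \frac{1}{17976}$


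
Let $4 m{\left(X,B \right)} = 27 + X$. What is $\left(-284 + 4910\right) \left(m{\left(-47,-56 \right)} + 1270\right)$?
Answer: $5851890$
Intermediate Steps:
$m{\left(X,B \right)} = \frac{27}{4} + \frac{X}{4}$ ($m{\left(X,B \right)} = \frac{27 + X}{4} = \frac{27}{4} + \frac{X}{4}$)
$\left(-284 + 4910\right) \left(m{\left(-47,-56 \right)} + 1270\right) = \left(-284 + 4910\right) \left(\left(\frac{27}{4} + \frac{1}{4} \left(-47\right)\right) + 1270\right) = 4626 \left(\left(\frac{27}{4} - \frac{47}{4}\right) + 1270\right) = 4626 \left(-5 + 1270\right) = 4626 \cdot 1265 = 5851890$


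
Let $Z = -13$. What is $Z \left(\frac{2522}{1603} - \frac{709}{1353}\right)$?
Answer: $- \frac{29584607}{2168859} \approx -13.641$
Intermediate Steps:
$Z \left(\frac{2522}{1603} - \frac{709}{1353}\right) = - 13 \left(\frac{2522}{1603} - \frac{709}{1353}\right) = \left(-13\right) \frac{2275739}{2168859} = - \frac{29584607}{2168859}$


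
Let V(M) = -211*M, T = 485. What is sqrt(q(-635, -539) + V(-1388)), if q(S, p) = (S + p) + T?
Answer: 17*sqrt(1011) ≈ 540.54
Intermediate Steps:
q(S, p) = 485 + S + p (q(S, p) = (S + p) + 485 = 485 + S + p)
sqrt(q(-635, -539) + V(-1388)) = sqrt((485 - 635 - 539) - 211*(-1388)) = sqrt(-689 + 292868) = sqrt(292179) = 17*sqrt(1011)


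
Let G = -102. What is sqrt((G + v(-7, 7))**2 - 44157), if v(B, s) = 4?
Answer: I*sqrt(34553) ≈ 185.88*I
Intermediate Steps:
sqrt((G + v(-7, 7))**2 - 44157) = sqrt((-102 + 4)**2 - 44157) = sqrt((-98)**2 - 44157) = sqrt(9604 - 44157) = sqrt(-34553) = I*sqrt(34553)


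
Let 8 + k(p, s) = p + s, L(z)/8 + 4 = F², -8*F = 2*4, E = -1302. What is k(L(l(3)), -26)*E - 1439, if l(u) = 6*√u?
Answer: 74077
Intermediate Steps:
F = -1 (F = -4/4 = -⅛*8 = -1)
L(z) = -24 (L(z) = -32 + 8*(-1)² = -32 + 8*1 = -32 + 8 = -24)
k(p, s) = -8 + p + s (k(p, s) = -8 + (p + s) = -8 + p + s)
k(L(l(3)), -26)*E - 1439 = (-8 - 24 - 26)*(-1302) - 1439 = -58*(-1302) - 1439 = 75516 - 1439 = 74077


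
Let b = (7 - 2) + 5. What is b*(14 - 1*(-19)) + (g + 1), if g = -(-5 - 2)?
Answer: 338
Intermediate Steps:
b = 10 (b = 5 + 5 = 10)
g = 7 (g = -1*(-7) = 7)
b*(14 - 1*(-19)) + (g + 1) = 10*(14 - 1*(-19)) + (7 + 1) = 10*(14 + 19) + 8 = 10*33 + 8 = 330 + 8 = 338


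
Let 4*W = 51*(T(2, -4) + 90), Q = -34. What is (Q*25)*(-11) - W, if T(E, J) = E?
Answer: 8177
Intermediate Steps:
W = 1173 (W = (51*(2 + 90))/4 = (51*92)/4 = (¼)*4692 = 1173)
(Q*25)*(-11) - W = -34*25*(-11) - 1*1173 = -850*(-11) - 1173 = 9350 - 1173 = 8177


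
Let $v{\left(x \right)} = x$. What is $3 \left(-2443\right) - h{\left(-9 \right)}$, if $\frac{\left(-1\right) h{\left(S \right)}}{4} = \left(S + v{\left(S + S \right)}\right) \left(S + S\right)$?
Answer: $-5385$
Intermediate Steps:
$h{\left(S \right)} = - 24 S^{2}$ ($h{\left(S \right)} = - 4 \left(S + \left(S + S\right)\right) \left(S + S\right) = - 4 \left(S + 2 S\right) 2 S = - 4 \cdot 3 S 2 S = - 4 \cdot 6 S^{2} = - 24 S^{2}$)
$3 \left(-2443\right) - h{\left(-9 \right)} = 3 \left(-2443\right) - - 24 \left(-9\right)^{2} = -7329 - \left(-24\right) 81 = -7329 - -1944 = -7329 + 1944 = -5385$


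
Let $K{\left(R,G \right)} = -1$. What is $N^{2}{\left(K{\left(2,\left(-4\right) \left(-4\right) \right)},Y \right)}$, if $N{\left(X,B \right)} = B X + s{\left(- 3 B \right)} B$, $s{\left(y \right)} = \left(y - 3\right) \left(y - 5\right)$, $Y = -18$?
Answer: $2021761296$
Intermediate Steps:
$s{\left(y \right)} = \left(-5 + y\right) \left(-3 + y\right)$ ($s{\left(y \right)} = \left(-3 + y\right) \left(-5 + y\right) = \left(-5 + y\right) \left(-3 + y\right)$)
$N{\left(X,B \right)} = B X + B \left(15 + 9 B^{2} + 24 B\right)$ ($N{\left(X,B \right)} = B X + \left(15 + \left(- 3 B\right)^{2} - 8 \left(- 3 B\right)\right) B = B X + \left(15 + 9 B^{2} + 24 B\right) B = B X + B \left(15 + 9 B^{2} + 24 B\right)$)
$N^{2}{\left(K{\left(2,\left(-4\right) \left(-4\right) \right)},Y \right)} = \left(- 18 \left(15 - 1 + 9 \left(-18\right)^{2} + 24 \left(-18\right)\right)\right)^{2} = \left(- 18 \left(15 - 1 + 9 \cdot 324 - 432\right)\right)^{2} = \left(- 18 \left(15 - 1 + 2916 - 432\right)\right)^{2} = \left(\left(-18\right) 2498\right)^{2} = \left(-44964\right)^{2} = 2021761296$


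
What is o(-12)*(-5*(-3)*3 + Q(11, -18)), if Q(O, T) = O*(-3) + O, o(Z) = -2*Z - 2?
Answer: 506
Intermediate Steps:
o(Z) = -2 - 2*Z
Q(O, T) = -2*O (Q(O, T) = -3*O + O = -2*O)
o(-12)*(-5*(-3)*3 + Q(11, -18)) = (-2 - 2*(-12))*(-5*(-3)*3 - 2*11) = (-2 + 24)*(15*3 - 22) = 22*(45 - 22) = 22*23 = 506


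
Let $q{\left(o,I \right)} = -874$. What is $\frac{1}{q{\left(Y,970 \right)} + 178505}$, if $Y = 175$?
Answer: $\frac{1}{177631} \approx 5.6296 \cdot 10^{-6}$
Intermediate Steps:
$\frac{1}{q{\left(Y,970 \right)} + 178505} = \frac{1}{-874 + 178505} = \frac{1}{177631}$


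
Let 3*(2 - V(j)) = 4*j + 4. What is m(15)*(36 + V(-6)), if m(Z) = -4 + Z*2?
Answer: 3484/3 ≈ 1161.3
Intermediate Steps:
V(j) = 2/3 - 4*j/3 (V(j) = 2 - (4*j + 4)/3 = 2 - (4 + 4*j)/3 = 2 + (-4/3 - 4*j/3) = 2/3 - 4*j/3)
m(Z) = -4 + 2*Z
m(15)*(36 + V(-6)) = (-4 + 2*15)*(36 + (2/3 - 4/3*(-6))) = (-4 + 30)*(36 + (2/3 + 8)) = 26*(36 + 26/3) = 26*(134/3) = 3484/3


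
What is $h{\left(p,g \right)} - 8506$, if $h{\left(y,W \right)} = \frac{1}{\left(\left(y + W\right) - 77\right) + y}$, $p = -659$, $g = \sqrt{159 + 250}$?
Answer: $- \frac{16549411091}{1945616} - \frac{\sqrt{409}}{1945616} \approx -8506.0$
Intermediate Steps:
$g = \sqrt{409} \approx 20.224$
$h{\left(y,W \right)} = \frac{1}{-77 + W + 2 y}$ ($h{\left(y,W \right)} = \frac{1}{\left(\left(W + y\right) - 77\right) + y} = \frac{1}{\left(-77 + W + y\right) + y} = \frac{1}{-77 + W + 2 y}$)
$h{\left(p,g \right)} - 8506 = \frac{1}{-77 + \sqrt{409} + 2 \left(-659\right)} - 8506 = \frac{1}{-77 + \sqrt{409} - 1318} - 8506 = \frac{1}{-1395 + \sqrt{409}} - 8506 = -8506 + \frac{1}{-1395 + \sqrt{409}}$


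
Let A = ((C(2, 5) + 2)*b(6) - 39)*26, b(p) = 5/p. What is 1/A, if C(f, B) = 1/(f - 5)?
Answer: -9/8801 ≈ -0.0010226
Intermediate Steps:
C(f, B) = 1/(-5 + f)
A = -8801/9 (A = ((1/(-5 + 2) + 2)*(5/6) - 39)*26 = ((1/(-3) + 2)*(5*(⅙)) - 39)*26 = ((-⅓ + 2)*(⅚) - 39)*26 = ((5/3)*(⅚) - 39)*26 = (25/18 - 39)*26 = -677/18*26 = -8801/9 ≈ -977.89)
1/A = 1/(-8801/9) = -9/8801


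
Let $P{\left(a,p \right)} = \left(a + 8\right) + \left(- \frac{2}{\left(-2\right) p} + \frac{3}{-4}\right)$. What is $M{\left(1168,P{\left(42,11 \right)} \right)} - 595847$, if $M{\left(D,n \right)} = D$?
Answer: $-594679$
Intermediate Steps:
$P{\left(a,p \right)} = \frac{29}{4} + a + \frac{1}{p}$ ($P{\left(a,p \right)} = \left(8 + a\right) + \left(- 2 \left(- \frac{1}{2 p}\right) + 3 \left(- \frac{1}{4}\right)\right) = \left(8 + a\right) - \left(\frac{3}{4} - \frac{1}{p}\right) = \frac{29}{4} + a + \frac{1}{p}$)
$M{\left(1168,P{\left(42,11 \right)} \right)} - 595847 = 1168 - 595847 = -594679$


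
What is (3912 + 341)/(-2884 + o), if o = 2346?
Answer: -4253/538 ≈ -7.9052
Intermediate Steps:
(3912 + 341)/(-2884 + o) = (3912 + 341)/(-2884 + 2346) = 4253/(-538) = 4253*(-1/538) = -4253/538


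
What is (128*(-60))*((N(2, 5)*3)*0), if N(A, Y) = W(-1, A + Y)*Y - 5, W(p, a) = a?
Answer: 0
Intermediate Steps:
N(A, Y) = -5 + Y*(A + Y) (N(A, Y) = (A + Y)*Y - 5 = Y*(A + Y) - 5 = -5 + Y*(A + Y))
(128*(-60))*((N(2, 5)*3)*0) = (128*(-60))*(((-5 + 5*(2 + 5))*3)*0) = -7680*(-5 + 5*7)*3*0 = -7680*(-5 + 35)*3*0 = -7680*30*3*0 = -691200*0 = -7680*0 = 0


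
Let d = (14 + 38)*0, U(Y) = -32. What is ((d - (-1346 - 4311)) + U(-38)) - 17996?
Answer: -12371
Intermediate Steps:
d = 0 (d = 52*0 = 0)
((d - (-1346 - 4311)) + U(-38)) - 17996 = ((0 - (-1346 - 4311)) - 32) - 17996 = ((0 - 1*(-5657)) - 32) - 17996 = ((0 + 5657) - 32) - 17996 = (5657 - 32) - 17996 = 5625 - 17996 = -12371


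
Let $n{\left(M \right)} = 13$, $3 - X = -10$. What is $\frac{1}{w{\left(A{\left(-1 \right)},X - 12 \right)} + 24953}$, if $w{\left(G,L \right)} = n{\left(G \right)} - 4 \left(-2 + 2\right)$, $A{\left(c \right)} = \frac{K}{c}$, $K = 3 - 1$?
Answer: $\frac{1}{24966} \approx 4.0054 \cdot 10^{-5}$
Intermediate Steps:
$X = 13$ ($X = 3 - -10 = 3 + 10 = 13$)
$K = 2$ ($K = 3 - 1 = 2$)
$A{\left(c \right)} = \frac{2}{c}$
$w{\left(G,L \right)} = 13$ ($w{\left(G,L \right)} = 13 - 4 \left(-2 + 2\right) = 13 - 0 = 13 + 0 = 13$)
$\frac{1}{w{\left(A{\left(-1 \right)},X - 12 \right)} + 24953} = \frac{1}{13 + 24953} = \frac{1}{24966}$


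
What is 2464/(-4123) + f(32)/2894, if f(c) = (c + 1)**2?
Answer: -377267/1704566 ≈ -0.22133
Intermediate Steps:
f(c) = (1 + c)**2
2464/(-4123) + f(32)/2894 = 2464/(-4123) + (1 + 32)**2/2894 = 2464*(-1/4123) + 33**2*(1/2894) = -352/589 + 1089*(1/2894) = -352/589 + 1089/2894 = -377267/1704566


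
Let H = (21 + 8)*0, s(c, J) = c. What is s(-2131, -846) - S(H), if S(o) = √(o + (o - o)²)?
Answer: -2131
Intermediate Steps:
H = 0 (H = 29*0 = 0)
S(o) = √o (S(o) = √(o + 0²) = √(o + 0) = √o)
s(-2131, -846) - S(H) = -2131 - √0 = -2131 - 1*0 = -2131 + 0 = -2131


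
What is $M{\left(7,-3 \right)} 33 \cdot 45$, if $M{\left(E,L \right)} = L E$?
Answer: $-31185$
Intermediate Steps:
$M{\left(E,L \right)} = E L$
$M{\left(7,-3 \right)} 33 \cdot 45 = 7 \left(-3\right) 33 \cdot 45 = \left(-21\right) 33 \cdot 45 = \left(-693\right) 45 = -31185$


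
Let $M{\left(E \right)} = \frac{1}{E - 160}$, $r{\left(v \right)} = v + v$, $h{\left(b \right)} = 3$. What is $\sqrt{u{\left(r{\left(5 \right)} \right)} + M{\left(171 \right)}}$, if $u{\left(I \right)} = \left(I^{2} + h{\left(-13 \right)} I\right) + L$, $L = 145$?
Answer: $\frac{\sqrt{33286}}{11} \approx 16.586$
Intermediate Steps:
$r{\left(v \right)} = 2 v$
$M{\left(E \right)} = \frac{1}{-160 + E}$
$u{\left(I \right)} = 145 + I^{2} + 3 I$ ($u{\left(I \right)} = \left(I^{2} + 3 I\right) + 145 = 145 + I^{2} + 3 I$)
$\sqrt{u{\left(r{\left(5 \right)} \right)} + M{\left(171 \right)}} = \sqrt{\left(145 + \left(2 \cdot 5\right)^{2} + 3 \cdot 2 \cdot 5\right) + \frac{1}{-160 + 171}} = \sqrt{\left(145 + 10^{2} + 3 \cdot 10\right) + \frac{1}{11}} = \sqrt{\left(145 + 100 + 30\right) + \frac{1}{11}} = \sqrt{275 + \frac{1}{11}} = \sqrt{\frac{3026}{11}} = \frac{\sqrt{33286}}{11}$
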